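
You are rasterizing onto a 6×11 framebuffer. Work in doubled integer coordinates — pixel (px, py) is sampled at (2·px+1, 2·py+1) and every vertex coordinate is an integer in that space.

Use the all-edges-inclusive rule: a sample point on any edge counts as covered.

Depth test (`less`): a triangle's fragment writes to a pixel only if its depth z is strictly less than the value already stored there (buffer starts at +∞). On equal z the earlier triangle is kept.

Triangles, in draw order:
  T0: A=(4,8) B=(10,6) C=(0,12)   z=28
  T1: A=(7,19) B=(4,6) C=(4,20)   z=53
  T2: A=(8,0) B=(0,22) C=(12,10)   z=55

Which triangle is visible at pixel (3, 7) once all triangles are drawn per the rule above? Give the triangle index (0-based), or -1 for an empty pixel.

T0:
  2·area = 16
  edge (4, 8)→(10, 6): d=(6,-2) inclusive
  edge (10, 6)→(0, 12): d=(-10,6) inclusive
  edge (0, 12)→(4, 8): d=(4,-4) inclusive
    (5,0)@(11, 1): e=[-28,44,0] → .  [on edge]
    (4,1)@(9, 3): e=[-20,36,0] → .  [on edge]
    (3,2)@(7, 5): e=[-12,28,0] → .  [on edge]
    (2,3)@(5, 7): e=[-4,20,0] → .  [on edge]
    (3,3)@(7, 7): e=[0,8,8] → X  [on edge]
    (4,3)@(9, 7): e=[4,-4,16] → .
    (0,4)@(1, 9): e=[0,24,-8] → .  [on edge]
    (1,4)@(3, 9): e=[4,12,0] → X  [on edge]
    (2,4)@(5, 9): e=[8,0,8] → X  [on edge]
    (3,4)@(7, 9): e=[12,-12,16] → .
    (0,5)@(1, 11): e=[12,4,0] → X  [on edge]
    (1,5)@(3, 11): e=[16,-8,8] → .
  covered (4 px):
    . . . . . .
    . . . . . .
    . . . . . .
    . . . X . .
    . X X . . .
    X . . . . .
    . . . . . .
    . . . . . .
    . . . . . .
    . . . . . .
    . . . . . .
T1:
  2·area = 42  (B↔C swapped to make it positive)
  edge (7, 19)→(4, 20): d=(-3,1) inclusive
  edge (4, 20)→(4, 6): d=(0,-14) inclusive
  edge (4, 6)→(7, 19): d=(3,13) inclusive
    (2,5)@(5, 11): e=[26,14,2] → X
    (3,5)@(7, 11): e=[24,42,-24] → .
    (2,6)@(5, 13): e=[20,14,8] → X
    (3,6)@(7, 13): e=[18,42,-18] → .
    (2,7)@(5, 15): e=[14,14,14] → X
    (3,7)@(7, 15): e=[12,42,-12] → .
    (2,8)@(5, 17): e=[8,14,20] → X
    (3,8)@(7, 17): e=[6,42,-6] → .
    (2,9)@(5, 19): e=[2,14,26] → X
    (3,9)@(7, 19): e=[0,42,0] → X  [on edge]
    (4,9)@(9, 19): e=[-2,70,-26] → .
    (0,10)@(1, 21): e=[0,-42,84] → .  [on edge]
  covered (6 px):
    . . . . . .
    . . . . . .
    . . . . . .
    . . . . . .
    . . . . . .
    . . X . . .
    . . X . . .
    . . X . . .
    . . X . . .
    . . X X . .
    . . . . . .
T2:
  2·area = 168  (B↔C swapped to make it positive)
  edge (8, 0)→(12, 10): d=(4,10) inclusive
  edge (12, 10)→(0, 22): d=(-12,12) inclusive
  edge (0, 22)→(8, 0): d=(8,-22) inclusive
    (3,1)@(7, 3): e=[22,144,2] → X
    (4,1)@(9, 3): e=[2,120,46] → X
    (5,1)@(11, 3): e=[-18,96,90] → .
    (3,2)@(7, 5): e=[30,120,18] → X
    (5,2)@(11, 5): e=[-10,72,106] → .
    (3,3)@(7, 7): e=[38,96,34] → X
    (5,3)@(11, 7): e=[-2,48,122] → .
    (2,4)@(5, 9): e=[66,96,6] → X
    (5,4)@(11, 9): e=[6,24,138] → X
    (2,5)@(5, 11): e=[74,72,22] → X
    (5,5)@(11, 11): e=[14,0,154] → X  [on edge]
    (2,6)@(5, 13): e=[82,48,38] → X
    (4,6)@(9, 13): e=[42,0,126] → X  [on edge]
    (3,7)@(7, 15): e=[70,0,98] → X  [on edge]
    (2,8)@(5, 17): e=[98,0,70] → X  [on edge]
    (1,9)@(3, 19): e=[126,0,42] → X  [on edge]
    (0,10)@(1, 21): e=[154,0,14] → X  [on edge]
  covered (24 px):
    . . . . . .
    . . . X X .
    . . . X X .
    . . . X X .
    . . X X X X
    . . X X X X
    . . X X X .
    . X X X . .
    . X X . . .
    . X . . . .
    X . . . . .

Z-buffer (winner per pixel, '.' = empty):
  . . . . . .
  . . . 2 2 .
  . . . 2 2 .
  . . . 0 2 .
  . 0 0 2 2 2
  0 . 1 2 2 2
  . . 1 2 2 .
  . 2 1 2 . .
  . 2 1 . . .
  . 2 1 1 . .
  2 . . . . .

Result: 2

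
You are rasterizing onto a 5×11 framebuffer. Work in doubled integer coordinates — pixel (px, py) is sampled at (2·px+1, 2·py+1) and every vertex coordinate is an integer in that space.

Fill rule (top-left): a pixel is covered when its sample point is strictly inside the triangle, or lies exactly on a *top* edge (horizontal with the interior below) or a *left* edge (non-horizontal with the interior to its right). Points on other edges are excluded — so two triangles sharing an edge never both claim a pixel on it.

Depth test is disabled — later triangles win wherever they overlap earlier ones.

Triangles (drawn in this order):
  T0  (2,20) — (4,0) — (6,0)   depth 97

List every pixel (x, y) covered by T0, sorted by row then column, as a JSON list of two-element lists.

T0:
  2·area = 40
  edge (2, 20)→(4, 0): d=(2,-20) top-left  bias=+0
  edge (4, 0)→(6, 0): d=(2,0) top-left  bias=+0
  edge (6, 0)→(2, 20): d=(-4,20) right/bottom  bias=-1
    (2,0)@(5, 1): e=[22,2,16] → X
    (3,0)@(7, 1): e=[62,2,-24] → .
    (2,1)@(5, 3): e=[26,6,8] → X
    (3,1)@(7, 3): e=[66,6,-32] → .
    (2,2)@(5, 5): e=[30,10,0] → .  [on edge]
    (1,5)@(3, 11): e=[2,22,16] → X
    (2,5)@(5, 11): e=[42,22,-24] → .
    (1,6)@(3, 13): e=[6,26,8] → X
    (2,6)@(5, 13): e=[46,26,-32] → .
    (1,7)@(3, 15): e=[10,30,0] → .  [on edge]
  covered (4 px):
    . . X . .
    . . X . .
    . . . . .
    . . . . .
    . . . . .
    . X . . .
    . X . . .
    . . . . .
    . . . . .
    . . . . .
    . . . . .

Result: [[2,0],[2,1],[1,5],[1,6]]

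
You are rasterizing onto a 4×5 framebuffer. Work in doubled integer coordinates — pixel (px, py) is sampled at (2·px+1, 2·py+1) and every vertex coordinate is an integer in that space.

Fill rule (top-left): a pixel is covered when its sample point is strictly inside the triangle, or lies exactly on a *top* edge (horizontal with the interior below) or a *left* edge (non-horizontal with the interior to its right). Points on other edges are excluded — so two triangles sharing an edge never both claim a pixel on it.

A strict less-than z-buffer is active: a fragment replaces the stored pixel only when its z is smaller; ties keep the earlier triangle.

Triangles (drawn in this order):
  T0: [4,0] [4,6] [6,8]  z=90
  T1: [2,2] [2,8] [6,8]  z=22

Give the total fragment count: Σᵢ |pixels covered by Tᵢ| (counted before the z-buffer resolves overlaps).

T0:
  2·area = 12  (B↔C swapped to make it positive)
  edge (4, 0)→(6, 8): d=(2,8) right/bottom  bias=-1
  edge (6, 8)→(4, 6): d=(-2,-2) top-left  bias=+0
  edge (4, 6)→(4, 0): d=(0,-6) top-left  bias=+0
    (0,1)@(1, 3): e=[30,0,-18] → ·  [on edge]
    (1,2)@(3, 5): e=[18,0,-6] → ·  [on edge]
    (2,2)@(5, 5): e=[2,4,6] → █
    (3,2)@(7, 5): e=[-14,8,18] → ·
    (2,3)@(5, 7): e=[6,0,6] → █  [on edge]
    (3,3)@(7, 7): e=[-10,4,18] → ·
    (2,4)@(5, 9): e=[10,-4,6] → ·
    (3,4)@(7, 9): e=[-6,0,18] → ·  [on edge]
  covered (2 px):
    · · · ·
    · · · ·
    · · █ ·
    · · █ ·
    · · · ·
T1:
  2·area = 24  (B↔C swapped to make it positive)
  edge (2, 2)→(6, 8): d=(4,6) right/bottom  bias=-1
  edge (6, 8)→(2, 8): d=(-4,0) right/bottom  bias=-1
  edge (2, 8)→(2, 2): d=(0,-6) top-left  bias=+0
    (1,2)@(3, 5): e=[6,12,6] → █
    (2,2)@(5, 5): e=[-6,12,18] → ·
    (1,3)@(3, 7): e=[14,4,6] → █
    (2,3)@(5, 7): e=[2,4,18] → █
    (3,3)@(7, 7): e=[-10,4,30] → ·
    (1,4)@(3, 9): e=[22,-4,6] → ·
    (2,4)@(5, 9): e=[10,-4,18] → ·
  covered (3 px):
    · · · ·
    · · · ·
    · █ · ·
    · █ █ ·
    · · · ·

Final: 5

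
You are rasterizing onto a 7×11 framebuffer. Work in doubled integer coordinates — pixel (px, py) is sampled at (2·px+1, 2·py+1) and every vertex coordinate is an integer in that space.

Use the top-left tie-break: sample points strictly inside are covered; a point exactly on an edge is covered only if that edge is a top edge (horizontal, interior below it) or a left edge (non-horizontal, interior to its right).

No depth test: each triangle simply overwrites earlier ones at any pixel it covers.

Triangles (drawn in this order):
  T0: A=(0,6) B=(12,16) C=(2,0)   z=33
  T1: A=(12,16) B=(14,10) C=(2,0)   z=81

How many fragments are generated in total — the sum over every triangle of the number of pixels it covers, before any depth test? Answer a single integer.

T0:
  2·area = 92  (B↔C swapped to make it positive)
  edge (0, 6)→(2, 0): d=(2,-6) top-left  bias=+0
  edge (2, 0)→(12, 16): d=(10,16) right/bottom  bias=-1
  edge (12, 16)→(0, 6): d=(-12,-10) top-left  bias=+0
    (0,1)@(1, 3): e=[0,46,46] → X  [on edge]
    (1,1)@(3, 3): e=[12,14,66] → X
    (2,1)@(5, 3): e=[24,-18,86] → .
    (0,2)@(1, 5): e=[4,66,22] → X
    (2,2)@(5, 5): e=[28,2,62] → X
    (3,2)@(7, 5): e=[40,-30,82] → .
    (0,3)@(1, 7): e=[8,86,-2] → .
    (1,3)@(3, 7): e=[20,54,18] → X
    (3,3)@(7, 7): e=[44,-10,58] → .
    (1,4)@(3, 9): e=[24,74,-6] → .
    (2,4)@(5, 9): e=[36,42,14] → X
    (3,4)@(7, 9): e=[48,10,34] → X
  covered (12 px):
    . . . . . . .
    X X . . . . .
    X X X . . . .
    . X X . . . .
    . . X X . . .
    . . . X . . .
    . . . . X . .
    . . . . . X .
    . . . . . . .
    . . . . . . .
    . . . . . . .
T1:
  2·area = 92  (B↔C swapped to make it positive)
  edge (12, 16)→(2, 0): d=(-10,-16) top-left  bias=+0
  edge (2, 0)→(14, 10): d=(12,10) right/bottom  bias=-1
  edge (14, 10)→(12, 16): d=(-2,6) right/bottom  bias=-1
    (1,0)@(3, 1): e=[6,2,84] → X
    (2,0)@(5, 1): e=[38,-18,72] → .
    (1,1)@(3, 3): e=[-14,26,80] → .
    (2,1)@(5, 3): e=[18,6,68] → X
    (3,1)@(7, 3): e=[50,-14,56] → .
    (2,2)@(5, 5): e=[-2,30,64] → .
    (3,2)@(7, 5): e=[30,10,52] → X
    (4,2)@(9, 5): e=[62,-10,40] → .
    (3,3)@(7, 7): e=[10,34,48] → X
    (4,3)@(9, 7): e=[42,14,36] → X
    (5,3)@(11, 7): e=[74,-6,24] → .
    (3,4)@(7, 9): e=[-10,58,44] → .
    (6,6)@(13, 13): e=[46,46,0] → .  [on edge]
    (5,9)@(11, 19): e=[-46,138,0] → .  [on edge]
  covered (11 px):
    . X . . . . .
    . . X . . . .
    . . . X . . .
    . . . X X . .
    . . . . X X .
    . . . . X X X
    . . . . . X .
    . . . . . . .
    . . . . . . .
    . . . . . . .
    . . . . . . .

Result: 23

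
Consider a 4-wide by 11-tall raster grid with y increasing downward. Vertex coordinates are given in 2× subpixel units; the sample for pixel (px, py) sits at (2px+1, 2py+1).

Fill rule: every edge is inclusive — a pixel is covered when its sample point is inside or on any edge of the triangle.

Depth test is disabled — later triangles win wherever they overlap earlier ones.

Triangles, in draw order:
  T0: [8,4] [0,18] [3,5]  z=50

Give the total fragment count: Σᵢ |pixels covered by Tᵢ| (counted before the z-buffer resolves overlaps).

T0:
  2·area = 62
  edge (8, 4)→(0, 18): d=(-8,14) inclusive
  edge (0, 18)→(3, 5): d=(3,-13) inclusive
  edge (3, 5)→(8, 4): d=(5,-1) inclusive
    (1,2)@(3, 5): e=[62,0,0] → █  [on edge]
    (2,2)@(5, 5): e=[34,26,2] → █
    (3,2)@(7, 5): e=[6,52,4] → █
    (1,3)@(3, 7): e=[46,6,10] → █
    (3,3)@(7, 7): e=[-10,58,14] → ·
    (1,4)@(3, 9): e=[30,12,20] → █
    (3,4)@(7, 9): e=[-26,64,24] → ·
    (1,5)@(3, 11): e=[14,18,30] → █
    (2,5)@(5, 11): e=[-14,44,32] → ·
    (1,6)@(3, 13): e=[-2,24,40] → ·
    (0,7)@(1, 15): e=[10,4,48] → █
    (1,7)@(3, 15): e=[-18,30,50] → ·
  covered (9 px):
    · · · ·
    · · · ·
    · █ █ █
    · █ █ ·
    · █ █ ·
    · █ · ·
    · · · ·
    █ · · ·
    · · · ·
    · · · ·
    · · · ·

Answer: 9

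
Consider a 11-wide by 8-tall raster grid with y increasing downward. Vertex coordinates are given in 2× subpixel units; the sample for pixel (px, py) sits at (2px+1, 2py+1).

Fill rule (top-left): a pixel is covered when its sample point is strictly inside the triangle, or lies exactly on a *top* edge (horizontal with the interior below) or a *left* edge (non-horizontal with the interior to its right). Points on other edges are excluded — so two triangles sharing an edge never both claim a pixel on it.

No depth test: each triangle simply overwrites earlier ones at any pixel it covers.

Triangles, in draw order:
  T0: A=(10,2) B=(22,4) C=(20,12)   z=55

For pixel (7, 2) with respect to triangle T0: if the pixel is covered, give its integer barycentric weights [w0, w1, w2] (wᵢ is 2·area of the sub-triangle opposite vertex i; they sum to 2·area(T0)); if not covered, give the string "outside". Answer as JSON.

T0:
  2·area = 100
  edge (10, 2)→(22, 4): d=(12,2) right/bottom  bias=-1
  edge (22, 4)→(20, 12): d=(-2,8) right/bottom  bias=-1
  edge (20, 12)→(10, 2): d=(-10,-10) top-left  bias=+0
    (4,0)@(9, 1): e=[-10,110,0] → ·  [on edge]
    (5,1)@(11, 3): e=[10,90,0] → █  [on edge]
    (6,1)@(13, 3): e=[6,74,20] → █
    (7,1)@(15, 3): e=[2,58,40] → █
    (8,1)@(17, 3): e=[-2,42,60] → ·
    (5,2)@(11, 5): e=[34,86,-20] → ·
    (6,2)@(13, 5): e=[30,70,0] → █  [on edge]
    (8,2)@(17, 5): e=[22,38,40] → █
    (9,2)@(19, 5): e=[18,22,60] → █
    (10,2)@(21, 5): e=[14,6,80] → █
    (6,3)@(13, 7): e=[54,66,-20] → ·
    (7,3)@(15, 7): e=[50,50,0] → █  [on edge]
    (8,4)@(17, 9): e=[70,30,0] → █  [on edge]
    (9,5)@(19, 11): e=[90,10,0] → █  [on edge]
    (10,6)@(21, 13): e=[110,-10,0] → ·  [on edge]
  covered (15 px):
    · · · · · · · · · · ·
    · · · · · █ █ █ · · ·
    · · · · · · █ █ █ █ █
    · · · · · · · █ █ █ █
    · · · · · · · · █ █ ·
    · · · · · · · · · █ ·
    · · · · · · · · · · ·
    · · · · · · · · · · ·

Result: [54,20,26]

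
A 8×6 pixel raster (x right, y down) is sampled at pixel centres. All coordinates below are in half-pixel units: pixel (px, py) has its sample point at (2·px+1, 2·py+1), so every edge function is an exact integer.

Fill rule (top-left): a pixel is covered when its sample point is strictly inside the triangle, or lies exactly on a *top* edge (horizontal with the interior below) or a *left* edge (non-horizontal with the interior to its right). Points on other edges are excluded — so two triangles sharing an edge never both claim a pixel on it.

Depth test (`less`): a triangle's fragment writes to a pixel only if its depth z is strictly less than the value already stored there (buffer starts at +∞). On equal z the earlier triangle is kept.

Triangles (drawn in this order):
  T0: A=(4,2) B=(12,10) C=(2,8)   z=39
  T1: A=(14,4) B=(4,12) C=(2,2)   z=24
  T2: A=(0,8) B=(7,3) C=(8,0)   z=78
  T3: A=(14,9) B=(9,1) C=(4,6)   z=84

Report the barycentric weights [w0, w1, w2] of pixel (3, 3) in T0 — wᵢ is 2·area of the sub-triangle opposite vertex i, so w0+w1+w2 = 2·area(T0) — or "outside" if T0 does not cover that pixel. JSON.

T0:
  2·area = 64
  edge (4, 2)→(12, 10): d=(8,8) right/bottom  bias=-1
  edge (12, 10)→(2, 8): d=(-10,-2) top-left  bias=+0
  edge (2, 8)→(4, 2): d=(2,-6) top-left  bias=+0
    (1,0)@(3, 1): e=[0,72,-8] → ·  [on edge]
    (2,1)@(5, 3): e=[0,56,8] → ·  [on edge]
    (1,2)@(3, 5): e=[32,32,0] → #  [on edge]
    (2,2)@(5, 5): e=[16,36,12] → #
    (3,2)@(7, 5): e=[0,40,24] → ·  [on edge]
    (1,3)@(3, 7): e=[48,12,4] → #
    (3,3)@(7, 7): e=[16,20,28] → #
    (4,3)@(9, 7): e=[0,24,40] → ·  [on edge]
    (1,4)@(3, 9): e=[64,-8,8] → ·
    (2,4)@(5, 9): e=[48,-4,20] → ·
    (3,4)@(7, 9): e=[32,0,32] → #  [on edge]
    (4,4)@(9, 9): e=[16,4,44] → #
    (5,4)@(11, 9): e=[0,8,56] → ·  [on edge]
    (0,5)@(1, 11): e=[96,-32,0] → ·  [on edge]
    (6,5)@(13, 11): e=[0,-8,72] → ·  [on edge]
  covered (7 px):
    · · · · · · · ·
    · · · · · · · ·
    · # # · · · · ·
    · # # # · · · ·
    · · · # # · · ·
    · · · · · · · ·
T1:
  2·area = 116
  edge (14, 4)→(4, 12): d=(-10,8) right/bottom  bias=-1
  edge (4, 12)→(2, 2): d=(-2,-10) top-left  bias=+0
  edge (2, 2)→(14, 4): d=(12,2) right/bottom  bias=-1
    (1,1)@(3, 3): e=[98,8,10] → #
    (2,1)@(5, 3): e=[82,28,6] → #
    (3,1)@(7, 3): e=[66,48,2] → #
    (4,1)@(9, 3): e=[50,68,-2] → ·
    (1,2)@(3, 5): e=[78,4,34] → #
    (4,2)@(9, 5): e=[30,64,22] → #
    (5,2)@(11, 5): e=[14,84,18] → #
    (6,2)@(13, 5): e=[-2,104,14] → ·
    (1,3)@(3, 7): e=[58,0,58] → #  [on edge]
    (5,3)@(11, 7): e=[-6,80,42] → ·
    (1,4)@(3, 9): e=[38,-4,82] → ·
    (2,4)@(5, 9): e=[22,16,78] → #
  covered (15 px):
    · · · · · · · ·
    · # # # · · · ·
    · # # # # # · ·
    · # # # # · · ·
    · · # # · · · ·
    · · # · · · · ·
T2:
  2·area = 16  (B↔C swapped to make it positive)
  edge (0, 8)→(8, 0): d=(8,-8) top-left  bias=+0
  edge (8, 0)→(7, 3): d=(-1,3) right/bottom  bias=-1
  edge (7, 3)→(0, 8): d=(-7,5) right/bottom  bias=-1
    (3,0)@(7, 1): e=[0,2,14] → #  [on edge]
    (4,0)@(9, 1): e=[16,-4,4] → ·
    (2,1)@(5, 3): e=[0,6,10] → #  [on edge]
    (3,1)@(7, 3): e=[16,0,0] → ·  [on edge]
    (1,2)@(3, 5): e=[0,10,6] → #  [on edge]
    (2,2)@(5, 5): e=[16,4,-4] → ·
    (0,3)@(1, 7): e=[0,14,2] → #  [on edge]
    (1,3)@(3, 7): e=[16,8,-8] → ·
    (0,4)@(1, 9): e=[16,12,-12] → ·
    (2,4)@(5, 9): e=[48,0,-32] → ·  [on edge]
  covered (4 px):
    · · · # · · · ·
    · · # · · · · ·
    · # · · · · · ·
    # · · · · · · ·
    · · · · · · · ·
    · · · · · · · ·
T3:
  2·area = 65  (B↔C swapped to make it positive)
  edge (14, 9)→(4, 6): d=(-10,-3) top-left  bias=+0
  edge (4, 6)→(9, 1): d=(5,-5) top-left  bias=+0
  edge (9, 1)→(14, 9): d=(5,8) right/bottom  bias=-1
    (4,0)@(9, 1): e=[65,0,0] → ·  [on edge]
    (3,1)@(7, 3): e=[39,0,26] → #  [on edge]
    (4,1)@(9, 3): e=[45,10,10] → #
    (5,1)@(11, 3): e=[51,20,-6] → ·
    (2,2)@(5, 5): e=[13,0,52] → #  [on edge]
    (5,2)@(11, 5): e=[31,30,4] → #
    (6,2)@(13, 5): e=[37,40,-12] → ·
    (1,3)@(3, 7): e=[-13,0,78] → ·  [on edge]
    (2,3)@(5, 7): e=[-7,10,62] → ·
    (3,3)@(7, 7): e=[-1,20,46] → ·
    (4,3)@(9, 7): e=[5,30,30] → #
    (6,3)@(13, 7): e=[17,50,-2] → ·
    (0,4)@(1, 9): e=[-39,0,104] → ·  [on edge]
  covered (8 px):
    · · · · · · · ·
    · · · # # · · ·
    · · # # # # · ·
    · · · · # # · ·
    · · · · · · · ·
    · · · · · · · ·

Final: [20,28,16]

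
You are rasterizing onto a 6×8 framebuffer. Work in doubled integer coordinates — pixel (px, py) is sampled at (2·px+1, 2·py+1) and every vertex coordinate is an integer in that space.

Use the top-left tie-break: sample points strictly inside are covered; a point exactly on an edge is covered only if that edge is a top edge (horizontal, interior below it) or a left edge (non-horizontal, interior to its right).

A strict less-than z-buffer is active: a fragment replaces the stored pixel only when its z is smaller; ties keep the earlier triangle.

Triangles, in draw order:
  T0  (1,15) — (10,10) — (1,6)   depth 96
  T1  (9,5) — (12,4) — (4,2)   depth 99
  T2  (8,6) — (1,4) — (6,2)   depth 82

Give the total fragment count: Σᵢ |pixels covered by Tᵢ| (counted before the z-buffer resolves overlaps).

T0:
  2·area = 81  (B↔C swapped to make it positive)
  edge (1, 15)→(1, 6): d=(0,-9) top-left  bias=+0
  edge (1, 6)→(10, 10): d=(9,4) right/bottom  bias=-1
  edge (10, 10)→(1, 15): d=(-9,5) right/bottom  bias=-1
    (0,0)@(1, 1): e=[0,-45,126] → .  [on edge]
    (0,1)@(1, 3): e=[0,-27,108] → .  [on edge]
    (0,2)@(1, 5): e=[0,-9,90] → .  [on edge]
    (0,3)@(1, 7): e=[0,9,72] → X  [on edge]
    (1,3)@(3, 7): e=[18,1,62] → X
    (2,3)@(5, 7): e=[36,-7,52] → .
    (0,4)@(1, 9): e=[0,27,54] → X  [on edge]
    (2,4)@(5, 9): e=[36,11,34] → X
    (3,4)@(7, 9): e=[54,3,24] → X
    (4,4)@(9, 9): e=[72,-5,14] → .
    (0,5)@(1, 11): e=[0,45,36] → X  [on edge]
    (4,5)@(9, 11): e=[72,13,-4] → .
    (0,6)@(1, 13): e=[0,63,18] → X  [on edge]
    (0,7)@(1, 15): e=[0,81,0] → .  [on edge]
  covered (12 px):
    . . . . . .
    . . . . . .
    . . . . . .
    X X . . . .
    X X X X . .
    X X X X . .
    X X . . . .
    . . . . . .
T1:
  2·area = 14  (B↔C swapped to make it positive)
  edge (9, 5)→(4, 2): d=(-5,-3) top-left  bias=+0
  edge (4, 2)→(12, 4): d=(8,2) right/bottom  bias=-1
  edge (12, 4)→(9, 5): d=(-3,1) right/bottom  bias=-1
    (3,1)@(7, 3): e=[4,2,8] → X
    (4,1)@(9, 3): e=[10,-2,6] → .
    (3,2)@(7, 5): e=[-6,18,2] → .
    (4,2)@(9, 5): e=[0,14,0] → .  [on edge]
    (1,3)@(3, 7): e=[-28,42,0] → .  [on edge]
  covered (1 px):
    . . . . . .
    . . . X . .
    . . . . . .
    . . . . . .
    . . . . . .
    . . . . . .
    . . . . . .
    . . . . . .
T2:
  2·area = 24
  edge (8, 6)→(1, 4): d=(-7,-2) top-left  bias=+0
  edge (1, 4)→(6, 2): d=(5,-2) top-left  bias=+0
  edge (6, 2)→(8, 6): d=(2,4) right/bottom  bias=-1
    (2,1)@(5, 3): e=[15,3,6] → X
    (3,1)@(7, 3): e=[19,7,-2] → .
    (2,2)@(5, 5): e=[1,13,10] → X
    (3,2)@(7, 5): e=[5,17,2] → X
    (4,2)@(9, 5): e=[9,21,-6] → .
    (2,3)@(5, 7): e=[-13,23,14] → .
    (3,3)@(7, 7): e=[-9,27,6] → .
  covered (3 px):
    . . . . . .
    . . X . . .
    . . X X . .
    . . . . . .
    . . . . . .
    . . . . . .
    . . . . . .
    . . . . . .

Answer: 16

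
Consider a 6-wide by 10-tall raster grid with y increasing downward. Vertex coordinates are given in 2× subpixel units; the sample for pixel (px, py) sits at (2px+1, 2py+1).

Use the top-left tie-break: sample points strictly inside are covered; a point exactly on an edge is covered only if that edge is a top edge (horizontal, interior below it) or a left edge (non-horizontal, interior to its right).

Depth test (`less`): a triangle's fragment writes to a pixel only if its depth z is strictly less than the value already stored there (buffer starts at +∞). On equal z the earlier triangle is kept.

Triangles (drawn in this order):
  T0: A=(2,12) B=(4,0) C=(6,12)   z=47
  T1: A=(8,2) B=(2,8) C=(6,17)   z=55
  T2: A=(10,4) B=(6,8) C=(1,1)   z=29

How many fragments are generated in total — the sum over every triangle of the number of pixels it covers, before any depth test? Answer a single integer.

T0:
  2·area = 48
  edge (2, 12)→(4, 0): d=(2,-12) top-left  bias=+0
  edge (4, 0)→(6, 12): d=(2,12) right/bottom  bias=-1
  edge (6, 12)→(2, 12): d=(-4,0) right/bottom  bias=-1
    (1,3)@(3, 7): e=[2,26,20] → █
    (2,3)@(5, 7): e=[26,2,20] → █
    (3,3)@(7, 7): e=[50,-22,20] → ·
    (1,4)@(3, 9): e=[6,30,12] → █
    (3,4)@(7, 9): e=[54,-18,12] → ·
    (1,5)@(3, 11): e=[10,34,4] → █
    (3,5)@(7, 11): e=[58,-14,4] → ·
    (1,6)@(3, 13): e=[14,38,-4] → ·
    (2,6)@(5, 13): e=[38,14,-4] → ·
  covered (6 px):
    · · · · · ·
    · · · · · ·
    · · · · · ·
    · █ █ · · ·
    · █ █ · · ·
    · █ █ · · ·
    · · · · · ·
    · · · · · ·
    · · · · · ·
    · · · · · ·
T1:
  2·area = 78  (B↔C swapped to make it positive)
  edge (8, 2)→(6, 17): d=(-2,15) right/bottom  bias=-1
  edge (6, 17)→(2, 8): d=(-4,-9) top-left  bias=+0
  edge (2, 8)→(8, 2): d=(6,-6) top-left  bias=+0
    (4,0)@(9, 1): e=[-13,91,0] → ·  [on edge]
    (3,1)@(7, 3): e=[13,65,0] → █  [on edge]
    (4,1)@(9, 3): e=[-17,83,12] → ·
    (2,2)@(5, 5): e=[39,39,0] → █  [on edge]
    (4,2)@(9, 5): e=[-21,75,24] → ·
    (1,3)@(3, 7): e=[65,13,0] → █  [on edge]
    (4,3)@(9, 7): e=[-25,67,36] → ·
    (0,4)@(1, 9): e=[91,-13,0] → ·  [on edge]
    (1,4)@(3, 9): e=[61,5,12] → █
    (4,4)@(9, 9): e=[-29,59,48] → ·
    (1,5)@(3, 11): e=[57,-3,24] → ·
    (2,5)@(5, 11): e=[27,15,36] → █
  covered (11 px):
    · · · · · ·
    · · · █ · ·
    · · █ █ · ·
    · █ █ █ · ·
    · █ █ █ · ·
    · · █ · · ·
    · · █ · · ·
    · · · · · ·
    · · · · · ·
    · · · · · ·
T2:
  2·area = 48
  edge (10, 4)→(6, 8): d=(-4,4) right/bottom  bias=-1
  edge (6, 8)→(1, 1): d=(-5,-7) top-left  bias=+0
  edge (1, 1)→(10, 4): d=(9,3) right/bottom  bias=-1
    (0,0)@(1, 1): e=[48,0,0] → ·  [on edge]
    (1,1)@(3, 3): e=[32,4,12] → █
    (2,1)@(5, 3): e=[24,18,6] → █
    (3,1)@(7, 3): e=[16,32,0] → ·  [on edge]
    (5,1)@(11, 3): e=[0,60,-12] → ·  [on edge]
    (1,2)@(3, 5): e=[24,-6,30] → ·
    (2,2)@(5, 5): e=[16,8,24] → █
    (3,2)@(7, 5): e=[8,22,18] → █
    (4,2)@(9, 5): e=[0,36,12] → ·  [on edge]
    (2,3)@(5, 7): e=[8,-2,42] → ·
    (3,3)@(7, 7): e=[0,12,36] → ·  [on edge]
    (2,4)@(5, 9): e=[0,-12,60] → ·  [on edge]
    (1,5)@(3, 11): e=[0,-36,84] → ·  [on edge]
    (0,6)@(1, 13): e=[0,-60,108] → ·  [on edge]
    (5,7)@(11, 15): e=[-48,0,96] → ·  [on edge]
  covered (4 px):
    · · · · · ·
    · █ █ · · ·
    · · █ █ · ·
    · · · · · ·
    · · · · · ·
    · · · · · ·
    · · · · · ·
    · · · · · ·
    · · · · · ·
    · · · · · ·

Answer: 21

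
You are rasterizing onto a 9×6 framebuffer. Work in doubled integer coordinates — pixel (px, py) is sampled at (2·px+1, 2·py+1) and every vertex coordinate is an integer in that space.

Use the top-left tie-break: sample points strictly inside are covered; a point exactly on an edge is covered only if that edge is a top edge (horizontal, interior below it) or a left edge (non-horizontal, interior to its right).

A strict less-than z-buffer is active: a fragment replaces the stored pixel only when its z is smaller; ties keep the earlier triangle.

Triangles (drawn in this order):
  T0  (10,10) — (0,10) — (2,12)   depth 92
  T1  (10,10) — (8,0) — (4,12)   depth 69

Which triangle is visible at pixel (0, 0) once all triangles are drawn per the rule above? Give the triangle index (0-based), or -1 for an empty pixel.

T0:
  2·area = 20  (B↔C swapped to make it positive)
  edge (10, 10)→(2, 12): d=(-8,2) right/bottom  bias=-1
  edge (2, 12)→(0, 10): d=(-2,-2) top-left  bias=+0
  edge (0, 10)→(10, 10): d=(10,0) top-left  bias=+0
    (0,5)@(1, 11): e=[10,0,10] → #  [on edge]
    (1,5)@(3, 11): e=[6,4,10] → #
    (2,5)@(5, 11): e=[2,8,10] → #
    (3,5)@(7, 11): e=[-2,12,10] → ·
  covered (3 px):
    · · · · · · · · ·
    · · · · · · · · ·
    · · · · · · · · ·
    · · · · · · · · ·
    · · · · · · · · ·
    # # # · · · · · ·
T1:
  2·area = 64  (B↔C swapped to make it positive)
  edge (10, 10)→(4, 12): d=(-6,2) right/bottom  bias=-1
  edge (4, 12)→(8, 0): d=(4,-12) top-left  bias=+0
  edge (8, 0)→(10, 10): d=(2,10) right/bottom  bias=-1
    (3,1)@(7, 3): e=[48,0,16] → #  [on edge]
    (4,1)@(9, 3): e=[44,24,-4] → ·
    (3,2)@(7, 5): e=[36,8,20] → #
    (4,2)@(9, 5): e=[32,32,0] → ·  [on edge]
    (3,3)@(7, 7): e=[24,16,24] → #
    (4,3)@(9, 7): e=[20,40,4] → #
    (5,3)@(11, 7): e=[16,64,-16] → ·
    (2,4)@(5, 9): e=[16,0,48] → #  [on edge]
    (5,4)@(11, 9): e=[4,72,-12] → ·
    (6,4)@(13, 9): e=[0,96,-32] → ·  [on edge]
    (2,5)@(5, 11): e=[4,8,52] → #
    (3,5)@(7, 11): e=[0,32,32] → ·  [on edge]
  covered (8 px):
    · · · · · · · · ·
    · · · # · · · · ·
    · · · # · · · · ·
    · · · # # · · · ·
    · · # # # · · · ·
    · · # · · · · · ·

Z-buffer (winner per pixel, '.' = empty):
  . . . . . . . . .
  . . . 1 . . . . .
  . . . 1 . . . . .
  . . . 1 1 . . . .
  . . 1 1 1 . . . .
  0 0 1 . . . . . .

Answer: -1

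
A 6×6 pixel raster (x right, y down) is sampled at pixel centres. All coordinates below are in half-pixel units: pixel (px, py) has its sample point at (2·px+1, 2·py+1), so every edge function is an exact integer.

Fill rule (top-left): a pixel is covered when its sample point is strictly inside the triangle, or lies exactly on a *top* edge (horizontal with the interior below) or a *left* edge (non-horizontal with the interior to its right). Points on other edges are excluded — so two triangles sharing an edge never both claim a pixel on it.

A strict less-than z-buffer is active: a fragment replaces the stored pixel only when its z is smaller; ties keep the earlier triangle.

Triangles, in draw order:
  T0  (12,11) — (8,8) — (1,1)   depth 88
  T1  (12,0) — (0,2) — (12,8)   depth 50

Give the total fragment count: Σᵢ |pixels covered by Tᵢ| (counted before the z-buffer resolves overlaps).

T0:
  2·area = 7
  edge (12, 11)→(8, 8): d=(-4,-3) top-left  bias=+0
  edge (8, 8)→(1, 1): d=(-7,-7) top-left  bias=+0
  edge (1, 1)→(12, 11): d=(11,10) right/bottom  bias=-1
    (0,0)@(1, 1): e=[7,0,0] → .  [on edge]
    (1,1)@(3, 3): e=[5,0,2] → X  [on edge]
    (2,1)@(5, 3): e=[11,14,-18] → .
    (1,2)@(3, 5): e=[-3,-14,24] → .
    (2,2)@(5, 5): e=[3,0,4] → X  [on edge]
    (3,2)@(7, 5): e=[9,14,-16] → .
    (2,3)@(5, 7): e=[-5,-14,26] → .
    (3,3)@(7, 7): e=[1,0,6] → X  [on edge]
    (4,3)@(9, 7): e=[7,14,-14] → .
    (3,4)@(7, 9): e=[-7,-14,28] → .
    (4,4)@(9, 9): e=[-1,0,8] → .  [on edge]
    (5,5)@(11, 11): e=[-3,0,10] → .  [on edge]
  covered (3 px):
    . . . . . .
    . X . . . .
    . . X . . .
    . . . X . .
    . . . . . .
    . . . . . .
T1:
  2·area = 96  (B↔C swapped to make it positive)
  edge (12, 0)→(12, 8): d=(0,8) right/bottom  bias=-1
  edge (12, 8)→(0, 2): d=(-12,-6) top-left  bias=+0
  edge (0, 2)→(12, 0): d=(12,-2) top-left  bias=+0
    (3,0)@(7, 1): e=[40,54,2] → X
    (4,0)@(9, 1): e=[24,66,6] → X
    (5,0)@(11, 1): e=[8,78,10] → X
    (1,1)@(3, 3): e=[72,6,18] → X
    (2,1)@(5, 3): e=[56,18,22] → X
    (1,2)@(3, 5): e=[72,-18,42] → .
    (2,2)@(5, 5): e=[56,-6,46] → .
    (3,2)@(7, 5): e=[40,6,50] → X
    (3,3)@(7, 7): e=[40,-18,74] → .
    (4,3)@(9, 7): e=[24,-6,78] → .
    (5,3)@(11, 7): e=[8,6,82] → X
    (5,4)@(11, 9): e=[8,-18,106] → .
  covered (12 px):
    . . . X X X
    . X X X X X
    . . . X X X
    . . . . . X
    . . . . . .
    . . . . . .

Final: 15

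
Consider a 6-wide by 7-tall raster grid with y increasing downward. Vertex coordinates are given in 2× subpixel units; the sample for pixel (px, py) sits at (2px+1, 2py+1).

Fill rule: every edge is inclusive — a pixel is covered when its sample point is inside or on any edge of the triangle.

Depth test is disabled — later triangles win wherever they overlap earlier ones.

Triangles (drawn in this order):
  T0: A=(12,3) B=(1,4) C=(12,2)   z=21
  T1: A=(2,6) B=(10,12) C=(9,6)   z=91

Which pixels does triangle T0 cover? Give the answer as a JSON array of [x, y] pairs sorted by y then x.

T0:
  2·area = 11
  edge (12, 3)→(1, 4): d=(-11,1) inclusive
  edge (1, 4)→(12, 2): d=(11,-2) inclusive
  edge (12, 2)→(12, 3): d=(0,1) inclusive
    (3,1)@(7, 3): e=[5,1,5] → #
    (4,1)@(9, 3): e=[3,5,3] → #
    (5,1)@(11, 3): e=[1,9,1] → #
    (3,2)@(7, 5): e=[-17,23,5] → ·
    (4,2)@(9, 5): e=[-19,27,3] → ·
    (5,2)@(11, 5): e=[-21,31,1] → ·
  covered (3 px):
    · · · · · ·
    · · · # # #
    · · · · · ·
    · · · · · ·
    · · · · · ·
    · · · · · ·
    · · · · · ·
T1:
  2·area = 42  (B↔C swapped to make it positive)
  edge (2, 6)→(9, 6): d=(7,0) inclusive
  edge (9, 6)→(10, 12): d=(1,6) inclusive
  edge (10, 12)→(2, 6): d=(-8,-6) inclusive
    (2,3)@(5, 7): e=[7,25,10] → #
    (3,3)@(7, 7): e=[7,13,22] → #
    (4,3)@(9, 7): e=[7,1,34] → #
    (5,3)@(11, 7): e=[7,-11,46] → ·
    (2,4)@(5, 9): e=[21,27,-6] → ·
    (3,4)@(7, 9): e=[21,15,6] → #
    (5,4)@(11, 9): e=[21,-9,30] → ·
    (3,5)@(7, 11): e=[35,17,-10] → ·
    (4,5)@(9, 11): e=[35,5,2] → #
    (5,5)@(11, 11): e=[35,-7,14] → ·
    (4,6)@(9, 13): e=[49,7,-14] → ·
  covered (6 px):
    · · · · · ·
    · · · · · ·
    · · · · · ·
    · · # # # ·
    · · · # # ·
    · · · · # ·
    · · · · · ·

Final: [[3,1],[4,1],[5,1]]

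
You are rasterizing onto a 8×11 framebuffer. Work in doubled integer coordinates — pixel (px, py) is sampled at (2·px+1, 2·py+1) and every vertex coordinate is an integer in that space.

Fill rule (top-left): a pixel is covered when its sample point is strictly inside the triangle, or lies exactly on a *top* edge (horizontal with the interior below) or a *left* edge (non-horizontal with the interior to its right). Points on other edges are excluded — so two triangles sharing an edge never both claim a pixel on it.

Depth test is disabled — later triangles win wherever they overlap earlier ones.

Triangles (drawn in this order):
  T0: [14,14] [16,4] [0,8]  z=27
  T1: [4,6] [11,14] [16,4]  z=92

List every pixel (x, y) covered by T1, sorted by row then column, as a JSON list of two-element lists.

T0:
  2·area = 152  (B↔C swapped to make it positive)
  edge (14, 14)→(0, 8): d=(-14,-6) top-left  bias=+0
  edge (0, 8)→(16, 4): d=(16,-4) top-left  bias=+0
  edge (16, 4)→(14, 14): d=(-2,10) right/bottom  bias=-1
    (6,2)@(13, 5): e=[120,4,28] → #
    (7,2)@(15, 5): e=[132,12,8] → #
    (2,3)@(5, 7): e=[44,4,104] → #
    (3,3)@(7, 7): e=[56,12,84] → #
    (4,3)@(9, 7): e=[68,20,64] → #
    (5,3)@(11, 7): e=[80,28,44] → #
    (1,4)@(3, 9): e=[4,28,120] → #
    (7,4)@(15, 9): e=[76,76,0] → ·  [on edge]
    (1,5)@(3, 11): e=[-24,60,116] → ·
    (2,5)@(5, 11): e=[-12,68,96] → ·
    (3,5)@(7, 11): e=[0,76,76] → #  [on edge]
    (7,5)@(15, 11): e=[48,108,-4] → ·
    (6,9)@(13, 19): e=[-76,228,0] → ·  [on edge]
  covered (19 px):
    · · · · · · · ·
    · · · · · · · ·
    · · · · · · # #
    · · # # # # # #
    · # # # # # # ·
    · · · # # # # ·
    · · · · · · # ·
    · · · · · · · ·
    · · · · · · · ·
    · · · · · · · ·
    · · · · · · · ·
T1:
  2·area = 110  (B↔C swapped to make it positive)
  edge (4, 6)→(16, 4): d=(12,-2) top-left  bias=+0
  edge (16, 4)→(11, 14): d=(-5,10) right/bottom  bias=-1
  edge (11, 14)→(4, 6): d=(-7,-8) top-left  bias=+0
    (5,2)@(11, 5): e=[2,45,63] → #
    (6,2)@(13, 5): e=[6,25,79] → #
    (7,2)@(15, 5): e=[10,5,95] → #
    (2,3)@(5, 7): e=[14,95,1] → #
    (3,3)@(7, 7): e=[18,75,17] → #
    (4,3)@(9, 7): e=[22,55,33] → #
    (7,3)@(15, 7): e=[34,-5,81] → ·
    (2,4)@(5, 9): e=[38,85,-13] → ·
    (3,4)@(7, 9): e=[42,65,3] → #
    (7,4)@(15, 9): e=[58,-15,67] → ·
    (3,5)@(7, 11): e=[66,55,-11] → ·
    (4,5)@(9, 11): e=[70,35,5] → #
  covered (15 px):
    · · · · · · · ·
    · · · · · · · ·
    · · · · · # # #
    · · # # # # # ·
    · · · # # # # ·
    · · · · # # · ·
    · · · · · # · ·
    · · · · · · · ·
    · · · · · · · ·
    · · · · · · · ·
    · · · · · · · ·

Answer: [[5,2],[6,2],[7,2],[2,3],[3,3],[4,3],[5,3],[6,3],[3,4],[4,4],[5,4],[6,4],[4,5],[5,5],[5,6]]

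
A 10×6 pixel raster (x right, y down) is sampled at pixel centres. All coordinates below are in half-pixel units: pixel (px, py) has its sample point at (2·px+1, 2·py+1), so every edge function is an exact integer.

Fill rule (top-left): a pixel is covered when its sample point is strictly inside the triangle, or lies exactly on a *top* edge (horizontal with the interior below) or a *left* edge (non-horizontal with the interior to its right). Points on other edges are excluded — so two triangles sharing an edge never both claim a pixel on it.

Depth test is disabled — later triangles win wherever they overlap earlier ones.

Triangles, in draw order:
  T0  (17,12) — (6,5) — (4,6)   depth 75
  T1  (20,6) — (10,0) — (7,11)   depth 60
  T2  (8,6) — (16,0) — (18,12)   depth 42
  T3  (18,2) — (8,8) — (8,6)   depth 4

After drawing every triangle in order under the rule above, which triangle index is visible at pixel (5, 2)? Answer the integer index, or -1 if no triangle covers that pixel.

T0:
  2·area = 25  (B↔C swapped to make it positive)
  edge (17, 12)→(4, 6): d=(-13,-6) top-left  bias=+0
  edge (4, 6)→(6, 5): d=(2,-1) top-left  bias=+0
  edge (6, 5)→(17, 12): d=(11,7) right/bottom  bias=-1
    (3,3)@(7, 7): e=[5,5,15] → X
    (4,3)@(9, 7): e=[17,7,1] → X
    (5,3)@(11, 7): e=[29,9,-13] → .
    (3,4)@(7, 9): e=[-21,9,37] → .
    (4,4)@(9, 9): e=[-9,11,23] → .
    (5,4)@(11, 9): e=[3,13,9] → X
    (6,4)@(13, 9): e=[15,15,-5] → .
    (5,5)@(11, 11): e=[-23,17,31] → .
    (7,5)@(15, 11): e=[1,21,3] → X
    (8,5)@(17, 11): e=[13,23,-11] → .
  covered (4 px):
    . . . . . . . . . .
    . . . . . . . . . .
    . . . . . . . . . .
    . . . X X . . . . .
    . . . . . X . . . .
    . . . . . . . X . .
T1:
  2·area = 128  (B↔C swapped to make it positive)
  edge (20, 6)→(7, 11): d=(-13,5) right/bottom  bias=-1
  edge (7, 11)→(10, 0): d=(3,-11) top-left  bias=+0
  edge (10, 0)→(20, 6): d=(10,6) right/bottom  bias=-1
    (5,0)@(11, 1): e=[110,14,4] → X
    (6,0)@(13, 1): e=[100,36,-8] → .
    (5,1)@(11, 3): e=[84,20,24] → X
    (6,1)@(13, 3): e=[74,42,12] → X
    (7,1)@(15, 3): e=[64,64,0] → .  [on edge]
    (4,2)@(9, 5): e=[68,4,56] → X
    (7,2)@(15, 5): e=[38,70,20] → X
    (8,2)@(17, 5): e=[28,92,8] → X
    (9,2)@(19, 5): e=[18,114,-4] → .
    (4,3)@(9, 7): e=[42,10,76] → X
    (9,3)@(19, 7): e=[-8,120,16] → .
    (4,4)@(9, 9): e=[16,16,96] → X
    (3,5)@(7, 11): e=[0,0,128] → .  [on edge]
  covered (15 px):
    . . . . . X . . . .
    . . . . . X X . . .
    . . . . X X X X X .
    . . . . X X X X X .
    . . . . X X . . . .
    . . . . . . . . . .
T2:
  2·area = 108
  edge (8, 6)→(16, 0): d=(8,-6) top-left  bias=+0
  edge (16, 0)→(18, 12): d=(2,12) right/bottom  bias=-1
  edge (18, 12)→(8, 6): d=(-10,-6) top-left  bias=+0
    (7,0)@(15, 1): e=[2,14,92] → X
    (8,0)@(17, 1): e=[14,-10,104] → .
    (1,1)@(3, 3): e=[-54,162,0] → .  [on edge]
    (6,1)@(13, 3): e=[6,42,60] → X
    (8,1)@(17, 3): e=[30,-6,84] → .
    (5,2)@(11, 5): e=[10,70,28] → X
    (8,2)@(17, 5): e=[46,-2,64] → .
    (5,3)@(11, 7): e=[26,74,8] → X
    (8,3)@(17, 7): e=[62,2,44] → X
    (9,3)@(19, 7): e=[74,-22,56] → .
    (5,4)@(11, 9): e=[42,78,-12] → .
    (6,4)@(13, 9): e=[54,54,0] → X  [on edge]
  covered (14 px):
    . . . . . . . X . .
    . . . . . . X X . .
    . . . . . X X X . .
    . . . . . X X X X .
    . . . . . . X X X .
    . . . . . . . . X .
T3:
  2·area = 20
  edge (18, 2)→(8, 8): d=(-10,6) right/bottom  bias=-1
  edge (8, 8)→(8, 6): d=(0,-2) top-left  bias=+0
  edge (8, 6)→(18, 2): d=(10,-4) top-left  bias=+0
    (5,2)@(11, 5): e=[12,6,2] → X
    (6,2)@(13, 5): e=[0,10,10] → .  [on edge]
    (4,3)@(9, 7): e=[4,2,14] → X
    (5,3)@(11, 7): e=[-8,6,22] → .
    (4,4)@(9, 9): e=[-16,2,34] → .
    (1,5)@(3, 11): e=[0,-10,30] → .  [on edge]
  covered (2 px):
    . . . . . . . . . .
    . . . . . . . . . .
    . . . . . X . . . .
    . . . . X . . . . .
    . . . . . . . . . .
    . . . . . . . . . .

Z-buffer (winner per pixel, '.' = empty):
  . . . . . 1 . 2 . .
  . . . . . 1 2 2 . .
  . . . . 1 3 2 2 1 .
  . . . 0 3 2 2 2 2 .
  . . . . 1 1 2 2 2 .
  . . . . . . . 0 2 .

Result: 3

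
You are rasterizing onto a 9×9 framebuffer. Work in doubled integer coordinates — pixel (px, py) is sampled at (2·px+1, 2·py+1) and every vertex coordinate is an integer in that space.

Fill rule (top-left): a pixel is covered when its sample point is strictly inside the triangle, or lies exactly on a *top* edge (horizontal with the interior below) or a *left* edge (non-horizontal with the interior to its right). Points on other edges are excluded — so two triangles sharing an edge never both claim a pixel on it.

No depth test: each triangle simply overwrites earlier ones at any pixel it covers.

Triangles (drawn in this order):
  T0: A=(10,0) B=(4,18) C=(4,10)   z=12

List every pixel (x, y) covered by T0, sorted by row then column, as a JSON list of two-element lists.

T0:
  2·area = 48
  edge (10, 0)→(4, 18): d=(-6,18) right/bottom  bias=-1
  edge (4, 18)→(4, 10): d=(0,-8) top-left  bias=+0
  edge (4, 10)→(10, 0): d=(6,-10) top-left  bias=+0
    (4,1)@(9, 3): e=[0,40,8] → ·  [on edge]
    (3,2)@(7, 5): e=[24,24,0] → #  [on edge]
    (4,2)@(9, 5): e=[-12,40,20] → ·
    (3,3)@(7, 7): e=[12,24,12] → #
    (4,3)@(9, 7): e=[-24,40,32] → ·
    (2,4)@(5, 9): e=[36,8,4] → #
    (3,4)@(7, 9): e=[0,24,24] → ·  [on edge]
    (2,5)@(5, 11): e=[24,8,16] → #
    (3,5)@(7, 11): e=[-12,24,36] → ·
    (2,6)@(5, 13): e=[12,8,28] → #
    (3,6)@(7, 13): e=[-24,24,48] → ·
    (0,7)@(1, 15): e=[72,-24,0] → ·  [on edge]
    (2,7)@(5, 15): e=[0,8,40] → ·  [on edge]
  covered (5 px):
    · · · · · · · · ·
    · · · · · · · · ·
    · · · # · · · · ·
    · · · # · · · · ·
    · · # · · · · · ·
    · · # · · · · · ·
    · · # · · · · · ·
    · · · · · · · · ·
    · · · · · · · · ·

Result: [[3,2],[3,3],[2,4],[2,5],[2,6]]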